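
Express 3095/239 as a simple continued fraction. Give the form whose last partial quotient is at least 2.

3095 = 12×239 + 227
239 = 1×227 + 12
227 = 18×12 + 11
12 = 1×11 + 1
11 = 11×1 + 0  (stop)
So 3095/239 = [12; 1, 18, 1, 11].

[12; 1, 18, 1, 11]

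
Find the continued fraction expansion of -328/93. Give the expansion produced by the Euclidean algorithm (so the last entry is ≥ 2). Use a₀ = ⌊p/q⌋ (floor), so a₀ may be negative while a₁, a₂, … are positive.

-328 = -4·93 + 44
93 = 2·44 + 5
44 = 8·5 + 4
5 = 1·4 + 1
4 = 4·1 + 0  (stop)
So -328/93 = [-4; 2, 8, 1, 4].

[-4; 2, 8, 1, 4]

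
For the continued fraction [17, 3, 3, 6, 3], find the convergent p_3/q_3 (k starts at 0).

1090/63

Using pₖ = aₖpₖ₋₁ + pₖ₋₂, qₖ = aₖqₖ₋₁ + qₖ₋₂ (with p₋₁=1, p₋₂=0, q₋₁=0, q₋₂=1):
  k=0: a=17, p=17, q=1
  k=1: a=3, p=52, q=3
  k=2: a=3, p=173, q=10
  k=3: a=6, p=1090, q=63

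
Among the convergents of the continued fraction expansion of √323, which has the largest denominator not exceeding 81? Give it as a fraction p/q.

647/36

√323 = [17; 1, 34, …] (period length 2).
Convergents:
  p_0/q_0 = 17/1
  p_1/q_1 = 18/1
  p_2/q_2 = 629/35
  p_3/q_3 = 647/36
  p_4/q_4 = 22627/1259
q_3 = 36 ≤ 81 < 1259 = q_4, so the answer is 647/36.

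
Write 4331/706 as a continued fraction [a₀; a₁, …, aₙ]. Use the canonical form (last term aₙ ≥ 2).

4331 = 6·706 + 95
706 = 7·95 + 41
95 = 2·41 + 13
41 = 3·13 + 2
13 = 6·2 + 1
2 = 2·1 + 0  (stop)
So 4331/706 = [6; 7, 2, 3, 6, 2].

[6; 7, 2, 3, 6, 2]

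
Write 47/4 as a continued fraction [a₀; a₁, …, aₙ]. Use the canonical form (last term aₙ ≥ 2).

47 = 11·4 + 3
4 = 1·3 + 1
3 = 3·1 + 0  (stop)
So 47/4 = [11; 1, 3].

[11; 1, 3]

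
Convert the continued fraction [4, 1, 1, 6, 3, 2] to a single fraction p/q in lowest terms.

Using pₖ = aₖpₖ₋₁ + pₖ₋₂ and qₖ = aₖqₖ₋₁ + qₖ₋₂:
  k=0: a=4, p=4, q=1
  k=1: a=1, p=5, q=1
  k=2: a=1, p=9, q=2
  k=3: a=6, p=59, q=13
  k=4: a=3, p=186, q=41
  k=5: a=2, p=431, q=95

431/95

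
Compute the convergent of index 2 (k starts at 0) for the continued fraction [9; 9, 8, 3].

Using pₖ = aₖpₖ₋₁ + pₖ₋₂, qₖ = aₖqₖ₋₁ + qₖ₋₂ (with p₋₁=1, p₋₂=0, q₋₁=0, q₋₂=1):
  k=0: a=9, p=9, q=1
  k=1: a=9, p=82, q=9
  k=2: a=8, p=665, q=73

665/73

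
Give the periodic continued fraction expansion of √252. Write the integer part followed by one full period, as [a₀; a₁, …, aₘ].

a₀ = ⌊√252⌋ = 15.
With m₀=0, d₀=1 and mₖ₊₁ = dₖaₖ − mₖ, dₖ₊₁ = (n − mₖ₊₁²)/dₖ, aₖ₊₁ = ⌊(a₀+mₖ₊₁)/dₖ₊₁⌋:
  k=1: m=15, d=27, a=1
  k=2: m=12, d=4, a=6
  k=3: m=12, d=27, a=1
  k=4: m=15, d=1, a=30
d=1 and a=2a₀=30 at k=4, so the next step gives (m, d) = (15, 27) again — its k=1 value — and the period has length 4.

[15; 1, 6, 1, 30]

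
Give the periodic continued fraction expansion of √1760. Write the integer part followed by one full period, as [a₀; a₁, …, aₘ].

a₀ = ⌊√1760⌋ = 41.
With m₀=0, d₀=1 and mₖ₊₁ = dₖaₖ − mₖ, dₖ₊₁ = (n − mₖ₊₁²)/dₖ, aₖ₊₁ = ⌊(a₀+mₖ₊₁)/dₖ₊₁⌋:
  k=1: m=41, d=79, a=1
  k=2: m=38, d=4, a=19
  k=3: m=38, d=79, a=1
  k=4: m=41, d=1, a=82
d=1 and a=2a₀=82 at k=4, so the next step gives (m, d) = (41, 79) again — its k=1 value — and the period has length 4.

[41; 1, 19, 1, 82]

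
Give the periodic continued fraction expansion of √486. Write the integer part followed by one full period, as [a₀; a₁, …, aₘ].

a₀ = ⌊√486⌋ = 22.
With m₀=0, d₀=1 and mₖ₊₁ = dₖaₖ − mₖ, dₖ₊₁ = (n − mₖ₊₁²)/dₖ, aₖ₊₁ = ⌊(a₀+mₖ₊₁)/dₖ₊₁⌋:
  k=1: m=22, d=2, a=22
  k=2: m=22, d=1, a=44
d=1 and a=2a₀=44 at k=2, so the next step gives (m, d) = (22, 2) again — its k=1 value — and the period has length 2.

[22; 22, 44]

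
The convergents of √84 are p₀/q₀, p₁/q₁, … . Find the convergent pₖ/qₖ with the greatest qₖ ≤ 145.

√84 = [9; 6, 18, …] (period length 2).
Convergents:
  p_0/q_0 = 9/1
  p_1/q_1 = 55/6
  p_2/q_2 = 999/109
  p_3/q_3 = 6049/660
q_2 = 109 ≤ 145 < 660 = q_3, so the answer is 999/109.

999/109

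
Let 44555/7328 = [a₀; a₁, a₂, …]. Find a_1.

44555 = 6·7328 + 587   →  a_0 = 6
7328 = 12·587 + 284   →  a_1 = 12

12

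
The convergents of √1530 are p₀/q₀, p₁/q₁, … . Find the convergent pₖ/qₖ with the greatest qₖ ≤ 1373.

26481/677

√1530 = [39; 8, 1, 2, 8, 2, 1, 8, 78, …] (period length 8).
Convergents:
  p_0/q_0 = 39/1
  p_1/q_1 = 313/8
  p_2/q_2 = 352/9
  p_3/q_3 = 1017/26
  p_4/q_4 = 8488/217
  p_5/q_5 = 17993/460
  p_6/q_6 = 26481/677
  p_7/q_7 = 229841/5876
q_6 = 677 ≤ 1373 < 5876 = q_7, so the answer is 26481/677.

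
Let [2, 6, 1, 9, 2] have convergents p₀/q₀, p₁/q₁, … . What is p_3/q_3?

148/69

Using pₖ = aₖpₖ₋₁ + pₖ₋₂, qₖ = aₖqₖ₋₁ + qₖ₋₂ (with p₋₁=1, p₋₂=0, q₋₁=0, q₋₂=1):
  k=0: a=2, p=2, q=1
  k=1: a=6, p=13, q=6
  k=2: a=1, p=15, q=7
  k=3: a=9, p=148, q=69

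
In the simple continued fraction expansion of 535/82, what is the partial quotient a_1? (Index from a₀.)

1

535 = 6·82 + 43   →  a_0 = 6
82 = 1·43 + 39   →  a_1 = 1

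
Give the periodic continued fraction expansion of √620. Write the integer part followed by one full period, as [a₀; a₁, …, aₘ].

a₀ = ⌊√620⌋ = 24.
With m₀=0, d₀=1 and mₖ₊₁ = dₖaₖ − mₖ, dₖ₊₁ = (n − mₖ₊₁²)/dₖ, aₖ₊₁ = ⌊(a₀+mₖ₊₁)/dₖ₊₁⌋:
  k=1: m=24, d=44, a=1
  k=2: m=20, d=5, a=8
  k=3: m=20, d=44, a=1
  k=4: m=24, d=1, a=48
d=1 and a=2a₀=48 at k=4, so the next step gives (m, d) = (24, 44) again — its k=1 value — and the period has length 4.

[24; 1, 8, 1, 48]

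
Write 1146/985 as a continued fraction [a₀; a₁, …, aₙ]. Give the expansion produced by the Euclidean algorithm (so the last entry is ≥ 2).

1146 = 1×985 + 161
985 = 6×161 + 19
161 = 8×19 + 9
19 = 2×9 + 1
9 = 9×1 + 0  (stop)
So 1146/985 = [1; 6, 8, 2, 9].

[1; 6, 8, 2, 9]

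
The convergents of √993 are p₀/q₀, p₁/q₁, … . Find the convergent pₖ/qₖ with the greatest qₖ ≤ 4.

63/2

√993 = [31; 1, 1, 20, 1, 1, 62, …] (period length 6).
Convergents:
  p_0/q_0 = 31/1
  p_1/q_1 = 32/1
  p_2/q_2 = 63/2
  p_3/q_3 = 1292/41
q_2 = 2 ≤ 4 < 41 = q_3, so the answer is 63/2.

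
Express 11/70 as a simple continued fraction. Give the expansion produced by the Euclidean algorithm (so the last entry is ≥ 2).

[0; 6, 2, 1, 3]

11 = 0×70 + 11
70 = 6×11 + 4
11 = 2×4 + 3
4 = 1×3 + 1
3 = 3×1 + 0  (stop)
So 11/70 = [0; 6, 2, 1, 3].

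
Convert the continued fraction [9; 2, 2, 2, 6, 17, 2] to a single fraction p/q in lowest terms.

25601/2719

Using pₖ = aₖpₖ₋₁ + pₖ₋₂ and qₖ = aₖqₖ₋₁ + qₖ₋₂:
  k=0: a=9, p=9, q=1
  k=1: a=2, p=19, q=2
  k=2: a=2, p=47, q=5
  k=3: a=2, p=113, q=12
  k=4: a=6, p=725, q=77
  k=5: a=17, p=12438, q=1321
  k=6: a=2, p=25601, q=2719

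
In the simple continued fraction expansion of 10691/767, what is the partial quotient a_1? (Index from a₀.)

1

10691 = 13·767 + 720   →  a_0 = 13
767 = 1·720 + 47   →  a_1 = 1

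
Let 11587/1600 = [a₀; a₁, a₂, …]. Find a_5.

1

11587 = 7·1600 + 387   →  a_0 = 7
1600 = 4·387 + 52   →  a_1 = 4
387 = 7·52 + 23   →  a_2 = 7
52 = 2·23 + 6   →  a_3 = 2
23 = 3·6 + 5   →  a_4 = 3
6 = 1·5 + 1   →  a_5 = 1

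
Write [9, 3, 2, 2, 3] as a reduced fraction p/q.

539/58

Fold from the inside: start with 3/1.
  2 + 1/3 = 7/3
  2 + 3/7 = 17/7
  3 + 7/17 = 58/17
  9 + 17/58 = 539/58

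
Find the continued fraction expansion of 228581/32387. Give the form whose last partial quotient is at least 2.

228581 = 7·32387 + 1872
32387 = 17·1872 + 563
1872 = 3·563 + 183
563 = 3·183 + 14
183 = 13·14 + 1
14 = 14·1 + 0  (stop)
So 228581/32387 = [7; 17, 3, 3, 13, 14].

[7; 17, 3, 3, 13, 14]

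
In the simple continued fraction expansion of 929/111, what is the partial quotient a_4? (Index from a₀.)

2

929 = 8·111 + 41   →  a_0 = 8
111 = 2·41 + 29   →  a_1 = 2
41 = 1·29 + 12   →  a_2 = 1
29 = 2·12 + 5   →  a_3 = 2
12 = 2·5 + 2   →  a_4 = 2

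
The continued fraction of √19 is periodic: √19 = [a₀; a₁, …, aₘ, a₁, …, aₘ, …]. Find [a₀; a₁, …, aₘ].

a₀ = ⌊√19⌋ = 4.
With m₀=0, d₀=1 and mₖ₊₁ = dₖaₖ − mₖ, dₖ₊₁ = (n − mₖ₊₁²)/dₖ, aₖ₊₁ = ⌊(a₀+mₖ₊₁)/dₖ₊₁⌋:
  k=1: m=4, d=3, a=2
  k=2: m=2, d=5, a=1
  k=3: m=3, d=2, a=3
  k=4: m=3, d=5, a=1
  k=5: m=2, d=3, a=2
  k=6: m=4, d=1, a=8
d=1 and a=2a₀=8 at k=6, so the next step gives (m, d) = (4, 3) again — its k=1 value — and the period has length 6.

[4; 2, 1, 3, 1, 2, 8]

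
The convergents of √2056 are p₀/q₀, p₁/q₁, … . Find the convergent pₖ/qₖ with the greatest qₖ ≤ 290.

√2056 = [45; 2, 1, 10, 1, 2, 90, …] (period length 6).
Convergents:
  p_0/q_0 = 45/1
  p_1/q_1 = 91/2
  p_2/q_2 = 136/3
  p_3/q_3 = 1451/32
  p_4/q_4 = 1587/35
  p_5/q_5 = 4625/102
  p_6/q_6 = 417837/9215
q_5 = 102 ≤ 290 < 9215 = q_6, so the answer is 4625/102.

4625/102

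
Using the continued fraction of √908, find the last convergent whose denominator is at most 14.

√908 = [30; 7, 1, 1, 14, 1, 1, 7, 60, …] (period length 8).
Convergents:
  p_0/q_0 = 30/1
  p_1/q_1 = 211/7
  p_2/q_2 = 241/8
  p_3/q_3 = 452/15
q_2 = 8 ≤ 14 < 15 = q_3, so the answer is 241/8.

241/8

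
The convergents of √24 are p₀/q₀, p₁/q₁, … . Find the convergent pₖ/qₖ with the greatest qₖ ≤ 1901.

√24 = [4; 1, 8, …] (period length 2).
Convergents:
  p_0/q_0 = 4/1
  p_1/q_1 = 5/1
  p_2/q_2 = 44/9
  p_3/q_3 = 49/10
  p_4/q_4 = 436/89
  p_5/q_5 = 485/99
  p_6/q_6 = 4316/881
  p_7/q_7 = 4801/980
  p_8/q_8 = 42724/8721
q_7 = 980 ≤ 1901 < 8721 = q_8, so the answer is 4801/980.

4801/980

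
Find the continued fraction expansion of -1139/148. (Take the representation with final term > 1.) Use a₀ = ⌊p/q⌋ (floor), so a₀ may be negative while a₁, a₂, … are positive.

-1139 = -8*148 + 45
148 = 3*45 + 13
45 = 3*13 + 6
13 = 2*6 + 1
6 = 6*1 + 0  (stop)
So -1139/148 = [-8; 3, 3, 2, 6].

[-8; 3, 3, 2, 6]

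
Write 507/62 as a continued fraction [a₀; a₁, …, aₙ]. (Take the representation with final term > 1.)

[8; 5, 1, 1, 1, 3]

507 = 8·62 + 11
62 = 5·11 + 7
11 = 1·7 + 4
7 = 1·4 + 3
4 = 1·3 + 1
3 = 3·1 + 0  (stop)
So 507/62 = [8; 5, 1, 1, 1, 3].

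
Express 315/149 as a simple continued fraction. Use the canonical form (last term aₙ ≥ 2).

315 = 2·149 + 17
149 = 8·17 + 13
17 = 1·13 + 4
13 = 3·4 + 1
4 = 4·1 + 0  (stop)
So 315/149 = [2; 8, 1, 3, 4].

[2; 8, 1, 3, 4]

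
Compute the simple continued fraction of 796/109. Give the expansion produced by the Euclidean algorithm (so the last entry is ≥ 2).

[7; 3, 3, 3, 3]

796 = 7*109 + 33
109 = 3*33 + 10
33 = 3*10 + 3
10 = 3*3 + 1
3 = 3*1 + 0  (stop)
So 796/109 = [7; 3, 3, 3, 3].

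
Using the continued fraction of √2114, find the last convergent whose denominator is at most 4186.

192419/4185

√2114 = [45; 1, 44, 1, 90, …] (period length 4).
Convergents:
  p_0/q_0 = 45/1
  p_1/q_1 = 46/1
  p_2/q_2 = 2069/45
  p_3/q_3 = 2115/46
  p_4/q_4 = 192419/4185
  p_5/q_5 = 194534/4231
q_4 = 4185 ≤ 4186 < 4231 = q_5, so the answer is 192419/4185.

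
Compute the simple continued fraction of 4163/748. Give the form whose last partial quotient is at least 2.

[5; 1, 1, 3, 3, 6, 5]

4163 = 5·748 + 423
748 = 1·423 + 325
423 = 1·325 + 98
325 = 3·98 + 31
98 = 3·31 + 5
31 = 6·5 + 1
5 = 5·1 + 0  (stop)
So 4163/748 = [5; 1, 1, 3, 3, 6, 5].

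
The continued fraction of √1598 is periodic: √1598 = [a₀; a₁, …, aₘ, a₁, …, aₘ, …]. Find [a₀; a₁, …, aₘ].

a₀ = ⌊√1598⌋ = 39.
With m₀=0, d₀=1 and mₖ₊₁ = dₖaₖ − mₖ, dₖ₊₁ = (n − mₖ₊₁²)/dₖ, aₖ₊₁ = ⌊(a₀+mₖ₊₁)/dₖ₊₁⌋:
  k=1: m=39, d=77, a=1
  k=2: m=38, d=2, a=38
  k=3: m=38, d=77, a=1
  k=4: m=39, d=1, a=78
d=1 and a=2a₀=78 at k=4, so the next step gives (m, d) = (39, 77) again — its k=1 value — and the period has length 4.

[39; 1, 38, 1, 78]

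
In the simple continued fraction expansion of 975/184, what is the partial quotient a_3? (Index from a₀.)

975 = 5·184 + 55   →  a_0 = 5
184 = 3·55 + 19   →  a_1 = 3
55 = 2·19 + 17   →  a_2 = 2
19 = 1·17 + 2   →  a_3 = 1

1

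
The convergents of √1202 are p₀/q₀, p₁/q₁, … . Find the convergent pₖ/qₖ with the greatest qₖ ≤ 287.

√1202 = [34; 1, 2, 34, 2, 1, 68, …] (period length 6).
Convergents:
  p_0/q_0 = 34/1
  p_1/q_1 = 35/1
  p_2/q_2 = 104/3
  p_3/q_3 = 3571/103
  p_4/q_4 = 7246/209
  p_5/q_5 = 10817/312
q_4 = 209 ≤ 287 < 312 = q_5, so the answer is 7246/209.

7246/209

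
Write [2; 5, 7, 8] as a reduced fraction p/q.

643/293

Using pₖ = aₖpₖ₋₁ + pₖ₋₂ and qₖ = aₖqₖ₋₁ + qₖ₋₂:
  k=0: a=2, p=2, q=1
  k=1: a=5, p=11, q=5
  k=2: a=7, p=79, q=36
  k=3: a=8, p=643, q=293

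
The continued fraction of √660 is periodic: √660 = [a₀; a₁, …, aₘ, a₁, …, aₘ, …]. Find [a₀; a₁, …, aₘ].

[25; 1, 2, 4, 2, 1, 50]

a₀ = ⌊√660⌋ = 25.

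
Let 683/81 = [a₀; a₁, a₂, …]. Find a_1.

683 = 8·81 + 35   →  a_0 = 8
81 = 2·35 + 11   →  a_1 = 2

2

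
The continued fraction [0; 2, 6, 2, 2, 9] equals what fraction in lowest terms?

Fold from the inside: start with 9/1.
  2 + 1/9 = 19/9
  2 + 9/19 = 47/19
  6 + 19/47 = 301/47
  2 + 47/301 = 649/301
  0 + 301/649 = 301/649

301/649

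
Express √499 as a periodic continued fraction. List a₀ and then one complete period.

[22; 2, 1, 21, 1, 2, 44]

a₀ = ⌊√499⌋ = 22.
With m₀=0, d₀=1 and mₖ₊₁ = dₖaₖ − mₖ, dₖ₊₁ = (n − mₖ₊₁²)/dₖ, aₖ₊₁ = ⌊(a₀+mₖ₊₁)/dₖ₊₁⌋:
  k=1: m=22, d=15, a=2
  k=2: m=8, d=29, a=1
  k=3: m=21, d=2, a=21
  k=4: m=21, d=29, a=1
  k=5: m=8, d=15, a=2
  k=6: m=22, d=1, a=44
d=1 and a=2a₀=44 at k=6, so the next step gives (m, d) = (22, 15) again — its k=1 value — and the period has length 6.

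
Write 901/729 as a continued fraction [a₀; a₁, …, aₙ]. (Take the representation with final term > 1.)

[1; 4, 4, 5, 8]

901 = 1*729 + 172
729 = 4*172 + 41
172 = 4*41 + 8
41 = 5*8 + 1
8 = 8*1 + 0  (stop)
So 901/729 = [1; 4, 4, 5, 8].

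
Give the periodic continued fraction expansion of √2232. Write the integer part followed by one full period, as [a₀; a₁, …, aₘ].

[47; 4, 10, 4, 94]

a₀ = ⌊√2232⌋ = 47.
With m₀=0, d₀=1 and mₖ₊₁ = dₖaₖ − mₖ, dₖ₊₁ = (n − mₖ₊₁²)/dₖ, aₖ₊₁ = ⌊(a₀+mₖ₊₁)/dₖ₊₁⌋:
  k=1: m=47, d=23, a=4
  k=2: m=45, d=9, a=10
  k=3: m=45, d=23, a=4
  k=4: m=47, d=1, a=94
d=1 and a=2a₀=94 at k=4, so the next step gives (m, d) = (47, 23) again — its k=1 value — and the period has length 4.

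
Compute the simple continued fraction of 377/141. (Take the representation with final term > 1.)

377 = 2·141 + 95
141 = 1·95 + 46
95 = 2·46 + 3
46 = 15·3 + 1
3 = 3·1 + 0  (stop)
So 377/141 = [2; 1, 2, 15, 3].

[2; 1, 2, 15, 3]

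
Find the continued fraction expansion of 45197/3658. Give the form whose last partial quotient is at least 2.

[12; 2, 1, 4, 3, 4, 2, 8]

45197 = 12·3658 + 1301
3658 = 2·1301 + 1056
1301 = 1·1056 + 245
1056 = 4·245 + 76
245 = 3·76 + 17
76 = 4·17 + 8
17 = 2·8 + 1
8 = 8·1 + 0  (stop)
So 45197/3658 = [12; 2, 1, 4, 3, 4, 2, 8].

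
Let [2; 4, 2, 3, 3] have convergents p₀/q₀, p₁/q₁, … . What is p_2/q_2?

Using pₖ = aₖpₖ₋₁ + pₖ₋₂, qₖ = aₖqₖ₋₁ + qₖ₋₂ (with p₋₁=1, p₋₂=0, q₋₁=0, q₋₂=1):
  k=0: a=2, p=2, q=1
  k=1: a=4, p=9, q=4
  k=2: a=2, p=20, q=9

20/9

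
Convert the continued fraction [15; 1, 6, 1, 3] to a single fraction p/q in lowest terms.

492/31

Fold from the inside: start with 3/1.
  1 + 1/3 = 4/3
  6 + 3/4 = 27/4
  1 + 4/27 = 31/27
  15 + 27/31 = 492/31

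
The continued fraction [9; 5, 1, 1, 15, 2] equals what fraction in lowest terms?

Fold from the inside: start with 2/1.
  15 + 1/2 = 31/2
  1 + 2/31 = 33/31
  1 + 31/33 = 64/33
  5 + 33/64 = 353/64
  9 + 64/353 = 3241/353

3241/353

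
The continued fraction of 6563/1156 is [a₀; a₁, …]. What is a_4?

12

6563 = 5·1156 + 783   →  a_0 = 5
1156 = 1·783 + 373   →  a_1 = 1
783 = 2·373 + 37   →  a_2 = 2
373 = 10·37 + 3   →  a_3 = 10
37 = 12·3 + 1   →  a_4 = 12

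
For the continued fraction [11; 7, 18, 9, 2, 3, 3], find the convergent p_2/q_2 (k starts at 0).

Using pₖ = aₖpₖ₋₁ + pₖ₋₂, qₖ = aₖqₖ₋₁ + qₖ₋₂ (with p₋₁=1, p₋₂=0, q₋₁=0, q₋₂=1):
  k=0: a=11, p=11, q=1
  k=1: a=7, p=78, q=7
  k=2: a=18, p=1415, q=127

1415/127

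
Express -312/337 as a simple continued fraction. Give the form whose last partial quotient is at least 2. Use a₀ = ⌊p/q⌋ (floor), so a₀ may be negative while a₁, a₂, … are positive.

[-1; 13, 2, 12]

-312 = -1·337 + 25
337 = 13·25 + 12
25 = 2·12 + 1
12 = 12·1 + 0  (stop)
So -312/337 = [-1; 13, 2, 12].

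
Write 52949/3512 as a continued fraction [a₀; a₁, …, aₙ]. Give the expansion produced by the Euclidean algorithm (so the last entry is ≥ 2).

[15; 13, 17, 1, 14]

52949 = 15*3512 + 269
3512 = 13*269 + 15
269 = 17*15 + 14
15 = 1*14 + 1
14 = 14*1 + 0  (stop)
So 52949/3512 = [15; 13, 17, 1, 14].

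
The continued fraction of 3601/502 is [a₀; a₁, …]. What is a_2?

3601 = 7·502 + 87   →  a_0 = 7
502 = 5·87 + 67   →  a_1 = 5
87 = 1·67 + 20   →  a_2 = 1

1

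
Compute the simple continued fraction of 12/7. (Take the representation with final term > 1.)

[1; 1, 2, 2]

12 = 1·7 + 5
7 = 1·5 + 2
5 = 2·2 + 1
2 = 2·1 + 0  (stop)
So 12/7 = [1; 1, 2, 2].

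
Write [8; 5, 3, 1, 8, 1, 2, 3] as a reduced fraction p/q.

16274/1987

Fold from the inside: start with 3/1.
  2 + 1/3 = 7/3
  1 + 3/7 = 10/7
  8 + 7/10 = 87/10
  1 + 10/87 = 97/87
  3 + 87/97 = 378/97
  5 + 97/378 = 1987/378
  8 + 378/1987 = 16274/1987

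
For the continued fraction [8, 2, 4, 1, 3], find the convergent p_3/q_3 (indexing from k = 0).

Using pₖ = aₖpₖ₋₁ + pₖ₋₂, qₖ = aₖqₖ₋₁ + qₖ₋₂ (with p₋₁=1, p₋₂=0, q₋₁=0, q₋₂=1):
  k=0: a=8, p=8, q=1
  k=1: a=2, p=17, q=2
  k=2: a=4, p=76, q=9
  k=3: a=1, p=93, q=11

93/11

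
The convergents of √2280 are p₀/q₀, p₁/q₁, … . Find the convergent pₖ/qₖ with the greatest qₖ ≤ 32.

191/4

√2280 = [47; 1, 2, 1, 94, …] (period length 4).
Convergents:
  p_0/q_0 = 47/1
  p_1/q_1 = 48/1
  p_2/q_2 = 143/3
  p_3/q_3 = 191/4
  p_4/q_4 = 18097/379
q_3 = 4 ≤ 32 < 379 = q_4, so the answer is 191/4.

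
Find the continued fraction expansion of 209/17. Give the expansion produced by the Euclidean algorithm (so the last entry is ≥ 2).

209 = 12*17 + 5
17 = 3*5 + 2
5 = 2*2 + 1
2 = 2*1 + 0  (stop)
So 209/17 = [12; 3, 2, 2].

[12; 3, 2, 2]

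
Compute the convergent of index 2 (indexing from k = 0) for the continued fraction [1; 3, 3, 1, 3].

13/10

Using pₖ = aₖpₖ₋₁ + pₖ₋₂, qₖ = aₖqₖ₋₁ + qₖ₋₂ (with p₋₁=1, p₋₂=0, q₋₁=0, q₋₂=1):
  k=0: a=1, p=1, q=1
  k=1: a=3, p=4, q=3
  k=2: a=3, p=13, q=10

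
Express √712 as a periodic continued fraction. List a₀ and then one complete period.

[26; 1, 2, 6, 2, 1, 52]

a₀ = ⌊√712⌋ = 26.
With m₀=0, d₀=1 and mₖ₊₁ = dₖaₖ − mₖ, dₖ₊₁ = (n − mₖ₊₁²)/dₖ, aₖ₊₁ = ⌊(a₀+mₖ₊₁)/dₖ₊₁⌋:
  k=1: m=26, d=36, a=1
  k=2: m=10, d=17, a=2
  k=3: m=24, d=8, a=6
  k=4: m=24, d=17, a=2
  k=5: m=10, d=36, a=1
  k=6: m=26, d=1, a=52
d=1 and a=2a₀=52 at k=6, so the next step gives (m, d) = (26, 36) again — its k=1 value — and the period has length 6.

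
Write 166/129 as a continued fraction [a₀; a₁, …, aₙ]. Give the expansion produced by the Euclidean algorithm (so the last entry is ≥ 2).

[1; 3, 2, 18]

166 = 1·129 + 37
129 = 3·37 + 18
37 = 2·18 + 1
18 = 18·1 + 0  (stop)
So 166/129 = [1; 3, 2, 18].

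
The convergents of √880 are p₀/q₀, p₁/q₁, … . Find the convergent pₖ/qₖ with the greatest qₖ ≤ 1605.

15841/534

√880 = [29; 1, 1, 1, 58, …] (period length 4).
Convergents:
  p_0/q_0 = 29/1
  p_1/q_1 = 30/1
  p_2/q_2 = 59/2
  p_3/q_3 = 89/3
  p_4/q_4 = 5221/176
  p_5/q_5 = 5310/179
  p_6/q_6 = 10531/355
  p_7/q_7 = 15841/534
  p_8/q_8 = 929309/31327
q_7 = 534 ≤ 1605 < 31327 = q_8, so the answer is 15841/534.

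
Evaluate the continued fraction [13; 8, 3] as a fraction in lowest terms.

328/25

Using pₖ = aₖpₖ₋₁ + pₖ₋₂ and qₖ = aₖqₖ₋₁ + qₖ₋₂:
  k=0: a=13, p=13, q=1
  k=1: a=8, p=105, q=8
  k=2: a=3, p=328, q=25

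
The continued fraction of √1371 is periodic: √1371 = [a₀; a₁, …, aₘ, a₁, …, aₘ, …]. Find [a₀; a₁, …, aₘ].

[37; 37, 74]

a₀ = ⌊√1371⌋ = 37.
With m₀=0, d₀=1 and mₖ₊₁ = dₖaₖ − mₖ, dₖ₊₁ = (n − mₖ₊₁²)/dₖ, aₖ₊₁ = ⌊(a₀+mₖ₊₁)/dₖ₊₁⌋:
  k=1: m=37, d=2, a=37
  k=2: m=37, d=1, a=74
d=1 and a=2a₀=74 at k=2, so the next step gives (m, d) = (37, 2) again — its k=1 value — and the period has length 2.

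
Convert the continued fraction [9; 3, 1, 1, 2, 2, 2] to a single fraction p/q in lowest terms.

Using pₖ = aₖpₖ₋₁ + pₖ₋₂ and qₖ = aₖqₖ₋₁ + qₖ₋₂:
  k=0: a=9, p=9, q=1
  k=1: a=3, p=28, q=3
  k=2: a=1, p=37, q=4
  k=3: a=1, p=65, q=7
  k=4: a=2, p=167, q=18
  k=5: a=2, p=399, q=43
  k=6: a=2, p=965, q=104

965/104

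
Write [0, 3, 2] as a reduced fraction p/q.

Using pₖ = aₖpₖ₋₁ + pₖ₋₂ and qₖ = aₖqₖ₋₁ + qₖ₋₂:
  k=0: a=0, p=0, q=1
  k=1: a=3, p=1, q=3
  k=2: a=2, p=2, q=7

2/7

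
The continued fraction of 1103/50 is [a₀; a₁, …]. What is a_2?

1

1103 = 22·50 + 3   →  a_0 = 22
50 = 16·3 + 2   →  a_1 = 16
3 = 1·2 + 1   →  a_2 = 1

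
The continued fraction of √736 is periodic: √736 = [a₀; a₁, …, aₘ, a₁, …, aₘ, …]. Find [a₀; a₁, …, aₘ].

[27; 7, 1, 2, 1, 2, 1, 7, 54]

a₀ = ⌊√736⌋ = 27.
With m₀=0, d₀=1 and mₖ₊₁ = dₖaₖ − mₖ, dₖ₊₁ = (n − mₖ₊₁²)/dₖ, aₖ₊₁ = ⌊(a₀+mₖ₊₁)/dₖ₊₁⌋:
  k=1: m=27, d=7, a=7
  k=2: m=22, d=36, a=1
  k=3: m=14, d=15, a=2
  k=4: m=16, d=32, a=1
  k=5: m=16, d=15, a=2
  k=6: m=14, d=36, a=1
  k=7: m=22, d=7, a=7
  k=8: m=27, d=1, a=54
d=1 and a=2a₀=54 at k=8, so the next step gives (m, d) = (27, 7) again — its k=1 value — and the period has length 8.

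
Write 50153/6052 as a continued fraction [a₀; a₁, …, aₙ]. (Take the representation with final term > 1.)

50153 = 8*6052 + 1737
6052 = 3*1737 + 841
1737 = 2*841 + 55
841 = 15*55 + 16
55 = 3*16 + 7
16 = 2*7 + 2
7 = 3*2 + 1
2 = 2*1 + 0  (stop)
So 50153/6052 = [8; 3, 2, 15, 3, 2, 3, 2].

[8; 3, 2, 15, 3, 2, 3, 2]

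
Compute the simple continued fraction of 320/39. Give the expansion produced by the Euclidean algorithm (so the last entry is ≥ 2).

[8; 4, 1, 7]

320 = 8·39 + 8
39 = 4·8 + 7
8 = 1·7 + 1
7 = 7·1 + 0  (stop)
So 320/39 = [8; 4, 1, 7].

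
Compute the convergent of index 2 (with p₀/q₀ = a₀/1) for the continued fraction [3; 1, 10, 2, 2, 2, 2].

Using pₖ = aₖpₖ₋₁ + pₖ₋₂, qₖ = aₖqₖ₋₁ + qₖ₋₂ (with p₋₁=1, p₋₂=0, q₋₁=0, q₋₂=1):
  k=0: a=3, p=3, q=1
  k=1: a=1, p=4, q=1
  k=2: a=10, p=43, q=11

43/11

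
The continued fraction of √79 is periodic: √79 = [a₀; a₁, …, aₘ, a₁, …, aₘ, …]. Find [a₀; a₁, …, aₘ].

a₀ = ⌊√79⌋ = 8.
With m₀=0, d₀=1 and mₖ₊₁ = dₖaₖ − mₖ, dₖ₊₁ = (n − mₖ₊₁²)/dₖ, aₖ₊₁ = ⌊(a₀+mₖ₊₁)/dₖ₊₁⌋:
  k=1: m=8, d=15, a=1
  k=2: m=7, d=2, a=7
  k=3: m=7, d=15, a=1
  k=4: m=8, d=1, a=16
d=1 and a=2a₀=16 at k=4, so the next step gives (m, d) = (8, 15) again — its k=1 value — and the period has length 4.

[8; 1, 7, 1, 16]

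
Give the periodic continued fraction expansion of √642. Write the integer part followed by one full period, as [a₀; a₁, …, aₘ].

a₀ = ⌊√642⌋ = 25.
With m₀=0, d₀=1 and mₖ₊₁ = dₖaₖ − mₖ, dₖ₊₁ = (n − mₖ₊₁²)/dₖ, aₖ₊₁ = ⌊(a₀+mₖ₊₁)/dₖ₊₁⌋:
  k=1: m=25, d=17, a=2
  k=2: m=9, d=33, a=1
  k=3: m=24, d=2, a=24
  k=4: m=24, d=33, a=1
  k=5: m=9, d=17, a=2
  k=6: m=25, d=1, a=50
d=1 and a=2a₀=50 at k=6, so the next step gives (m, d) = (25, 17) again — its k=1 value — and the period has length 6.

[25; 2, 1, 24, 1, 2, 50]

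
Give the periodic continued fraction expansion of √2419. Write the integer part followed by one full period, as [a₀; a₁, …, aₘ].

a₀ = ⌊√2419⌋ = 49.
With m₀=0, d₀=1 and mₖ₊₁ = dₖaₖ − mₖ, dₖ₊₁ = (n − mₖ₊₁²)/dₖ, aₖ₊₁ = ⌊(a₀+mₖ₊₁)/dₖ₊₁⌋:
  k=1: m=49, d=18, a=5
  k=2: m=41, d=41, a=2
  k=3: m=41, d=18, a=5
  k=4: m=49, d=1, a=98
d=1 and a=2a₀=98 at k=4, so the next step gives (m, d) = (49, 18) again — its k=1 value — and the period has length 4.

[49; 5, 2, 5, 98]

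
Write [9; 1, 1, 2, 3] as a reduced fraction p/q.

Using pₖ = aₖpₖ₋₁ + pₖ₋₂ and qₖ = aₖqₖ₋₁ + qₖ₋₂:
  k=0: a=9, p=9, q=1
  k=1: a=1, p=10, q=1
  k=2: a=1, p=19, q=2
  k=3: a=2, p=48, q=5
  k=4: a=3, p=163, q=17

163/17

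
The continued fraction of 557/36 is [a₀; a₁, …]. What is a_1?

557 = 15·36 + 17   →  a_0 = 15
36 = 2·17 + 2   →  a_1 = 2

2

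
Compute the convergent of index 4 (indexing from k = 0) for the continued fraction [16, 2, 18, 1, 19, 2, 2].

Using pₖ = aₖpₖ₋₁ + pₖ₋₂, qₖ = aₖqₖ₋₁ + qₖ₋₂ (with p₋₁=1, p₋₂=0, q₋₁=0, q₋₂=1):
  k=0: a=16, p=16, q=1
  k=1: a=2, p=33, q=2
  k=2: a=18, p=610, q=37
  k=3: a=1, p=643, q=39
  k=4: a=19, p=12827, q=778

12827/778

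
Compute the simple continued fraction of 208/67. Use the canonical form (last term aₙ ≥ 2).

[3; 9, 1, 1, 3]

208 = 3·67 + 7
67 = 9·7 + 4
7 = 1·4 + 3
4 = 1·3 + 1
3 = 3·1 + 0  (stop)
So 208/67 = [3; 9, 1, 1, 3].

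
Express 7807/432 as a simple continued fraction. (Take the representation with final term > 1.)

7807 = 18×432 + 31
432 = 13×31 + 29
31 = 1×29 + 2
29 = 14×2 + 1
2 = 2×1 + 0  (stop)
So 7807/432 = [18; 13, 1, 14, 2].

[18; 13, 1, 14, 2]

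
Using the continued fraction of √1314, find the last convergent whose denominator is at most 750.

√1314 = [36; 4, 72, …] (period length 2).
Convergents:
  p_0/q_0 = 36/1
  p_1/q_1 = 145/4
  p_2/q_2 = 10476/289
  p_3/q_3 = 42049/1160
q_2 = 289 ≤ 750 < 1160 = q_3, so the answer is 10476/289.

10476/289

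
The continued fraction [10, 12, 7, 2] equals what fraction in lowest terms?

Using pₖ = aₖpₖ₋₁ + pₖ₋₂ and qₖ = aₖqₖ₋₁ + qₖ₋₂:
  k=0: a=10, p=10, q=1
  k=1: a=12, p=121, q=12
  k=2: a=7, p=857, q=85
  k=3: a=2, p=1835, q=182

1835/182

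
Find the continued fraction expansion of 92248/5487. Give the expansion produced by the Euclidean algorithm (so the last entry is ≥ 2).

[16; 1, 4, 3, 9, 2, 17]

92248 = 16·5487 + 4456
5487 = 1·4456 + 1031
4456 = 4·1031 + 332
1031 = 3·332 + 35
332 = 9·35 + 17
35 = 2·17 + 1
17 = 17·1 + 0  (stop)
So 92248/5487 = [16; 1, 4, 3, 9, 2, 17].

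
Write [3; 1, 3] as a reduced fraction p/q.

15/4

Fold from the inside: start with 3/1.
  1 + 1/3 = 4/3
  3 + 3/4 = 15/4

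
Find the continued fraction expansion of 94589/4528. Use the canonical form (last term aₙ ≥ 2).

[20; 1, 8, 13, 2, 18]

94589 = 20×4528 + 4029
4528 = 1×4029 + 499
4029 = 8×499 + 37
499 = 13×37 + 18
37 = 2×18 + 1
18 = 18×1 + 0  (stop)
So 94589/4528 = [20; 1, 8, 13, 2, 18].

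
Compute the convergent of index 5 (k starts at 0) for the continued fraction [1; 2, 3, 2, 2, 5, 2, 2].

303/211

Using pₖ = aₖpₖ₋₁ + pₖ₋₂, qₖ = aₖqₖ₋₁ + qₖ₋₂ (with p₋₁=1, p₋₂=0, q₋₁=0, q₋₂=1):
  k=0: a=1, p=1, q=1
  k=1: a=2, p=3, q=2
  k=2: a=3, p=10, q=7
  k=3: a=2, p=23, q=16
  k=4: a=2, p=56, q=39
  k=5: a=5, p=303, q=211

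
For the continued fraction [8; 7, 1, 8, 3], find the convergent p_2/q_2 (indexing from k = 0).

65/8

Using pₖ = aₖpₖ₋₁ + pₖ₋₂, qₖ = aₖqₖ₋₁ + qₖ₋₂ (with p₋₁=1, p₋₂=0, q₋₁=0, q₋₂=1):
  k=0: a=8, p=8, q=1
  k=1: a=7, p=57, q=7
  k=2: a=1, p=65, q=8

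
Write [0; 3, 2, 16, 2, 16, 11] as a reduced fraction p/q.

Fold from the inside: start with 11/1.
  16 + 1/11 = 177/11
  2 + 11/177 = 365/177
  16 + 177/365 = 6017/365
  2 + 365/6017 = 12399/6017
  3 + 6017/12399 = 43214/12399
  0 + 12399/43214 = 12399/43214

12399/43214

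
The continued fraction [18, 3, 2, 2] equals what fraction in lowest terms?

Using pₖ = aₖpₖ₋₁ + pₖ₋₂ and qₖ = aₖqₖ₋₁ + qₖ₋₂:
  k=0: a=18, p=18, q=1
  k=1: a=3, p=55, q=3
  k=2: a=2, p=128, q=7
  k=3: a=2, p=311, q=17

311/17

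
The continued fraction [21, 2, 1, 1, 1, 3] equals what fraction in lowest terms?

Fold from the inside: start with 3/1.
  1 + 1/3 = 4/3
  1 + 3/4 = 7/4
  1 + 4/7 = 11/7
  2 + 7/11 = 29/11
  21 + 11/29 = 620/29

620/29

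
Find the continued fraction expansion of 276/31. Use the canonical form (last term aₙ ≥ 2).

[8; 1, 9, 3]

276 = 8·31 + 28
31 = 1·28 + 3
28 = 9·3 + 1
3 = 3·1 + 0  (stop)
So 276/31 = [8; 1, 9, 3].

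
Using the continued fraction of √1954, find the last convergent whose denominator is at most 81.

2166/49

√1954 = [44; 4, 1, 9, 44, 9, 1, 4, 88, …] (period length 8).
Convergents:
  p_0/q_0 = 44/1
  p_1/q_1 = 177/4
  p_2/q_2 = 221/5
  p_3/q_3 = 2166/49
  p_4/q_4 = 95525/2161
q_3 = 49 ≤ 81 < 2161 = q_4, so the answer is 2166/49.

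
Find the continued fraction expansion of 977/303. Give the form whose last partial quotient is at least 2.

977 = 3×303 + 68
303 = 4×68 + 31
68 = 2×31 + 6
31 = 5×6 + 1
6 = 6×1 + 0  (stop)
So 977/303 = [3; 4, 2, 5, 6].

[3; 4, 2, 5, 6]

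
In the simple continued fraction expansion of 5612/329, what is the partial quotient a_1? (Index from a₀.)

17

5612 = 17·329 + 19   →  a_0 = 17
329 = 17·19 + 6   →  a_1 = 17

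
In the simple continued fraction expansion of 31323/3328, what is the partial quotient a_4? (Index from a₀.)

1

31323 = 9·3328 + 1371   →  a_0 = 9
3328 = 2·1371 + 586   →  a_1 = 2
1371 = 2·586 + 199   →  a_2 = 2
586 = 2·199 + 188   →  a_3 = 2
199 = 1·188 + 11   →  a_4 = 1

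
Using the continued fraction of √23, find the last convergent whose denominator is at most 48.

√23 = [4; 1, 3, 1, 8, …] (period length 4).
Convergents:
  p_0/q_0 = 4/1
  p_1/q_1 = 5/1
  p_2/q_2 = 19/4
  p_3/q_3 = 24/5
  p_4/q_4 = 211/44
  p_5/q_5 = 235/49
q_4 = 44 ≤ 48 < 49 = q_5, so the answer is 211/44.

211/44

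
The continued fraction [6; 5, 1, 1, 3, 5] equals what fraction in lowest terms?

Fold from the inside: start with 5/1.
  3 + 1/5 = 16/5
  1 + 5/16 = 21/16
  1 + 16/21 = 37/21
  5 + 21/37 = 206/37
  6 + 37/206 = 1273/206

1273/206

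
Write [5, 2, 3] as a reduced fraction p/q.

Using pₖ = aₖpₖ₋₁ + pₖ₋₂ and qₖ = aₖqₖ₋₁ + qₖ₋₂:
  k=0: a=5, p=5, q=1
  k=1: a=2, p=11, q=2
  k=2: a=3, p=38, q=7

38/7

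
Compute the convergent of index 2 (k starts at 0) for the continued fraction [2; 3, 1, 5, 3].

9/4

Using pₖ = aₖpₖ₋₁ + pₖ₋₂, qₖ = aₖqₖ₋₁ + qₖ₋₂ (with p₋₁=1, p₋₂=0, q₋₁=0, q₋₂=1):
  k=0: a=2, p=2, q=1
  k=1: a=3, p=7, q=3
  k=2: a=1, p=9, q=4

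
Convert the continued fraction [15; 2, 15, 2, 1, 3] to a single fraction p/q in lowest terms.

5404/349

Fold from the inside: start with 3/1.
  1 + 1/3 = 4/3
  2 + 3/4 = 11/4
  15 + 4/11 = 169/11
  2 + 11/169 = 349/169
  15 + 169/349 = 5404/349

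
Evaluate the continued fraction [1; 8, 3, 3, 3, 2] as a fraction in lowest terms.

707/631

Fold from the inside: start with 2/1.
  3 + 1/2 = 7/2
  3 + 2/7 = 23/7
  3 + 7/23 = 76/23
  8 + 23/76 = 631/76
  1 + 76/631 = 707/631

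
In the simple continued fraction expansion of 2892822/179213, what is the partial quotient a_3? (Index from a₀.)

2892822 = 16·179213 + 25414   →  a_0 = 16
179213 = 7·25414 + 1315   →  a_1 = 7
25414 = 19·1315 + 429   →  a_2 = 19
1315 = 3·429 + 28   →  a_3 = 3

3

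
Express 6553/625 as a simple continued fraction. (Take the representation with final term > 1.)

[10; 2, 15, 1, 18]

6553 = 10·625 + 303
625 = 2·303 + 19
303 = 15·19 + 18
19 = 1·18 + 1
18 = 18·1 + 0  (stop)
So 6553/625 = [10; 2, 15, 1, 18].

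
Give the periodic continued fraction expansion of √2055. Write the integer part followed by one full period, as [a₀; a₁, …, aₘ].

a₀ = ⌊√2055⌋ = 45.
With m₀=0, d₀=1 and mₖ₊₁ = dₖaₖ − mₖ, dₖ₊₁ = (n − mₖ₊₁²)/dₖ, aₖ₊₁ = ⌊(a₀+mₖ₊₁)/dₖ₊₁⌋:
  k=1: m=45, d=30, a=3
  k=2: m=45, d=1, a=90
d=1 and a=2a₀=90 at k=2, so the next step gives (m, d) = (45, 30) again — its k=1 value — and the period has length 2.

[45; 3, 90]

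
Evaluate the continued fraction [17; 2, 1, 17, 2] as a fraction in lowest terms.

1890/109

Using pₖ = aₖpₖ₋₁ + pₖ₋₂ and qₖ = aₖqₖ₋₁ + qₖ₋₂:
  k=0: a=17, p=17, q=1
  k=1: a=2, p=35, q=2
  k=2: a=1, p=52, q=3
  k=3: a=17, p=919, q=53
  k=4: a=2, p=1890, q=109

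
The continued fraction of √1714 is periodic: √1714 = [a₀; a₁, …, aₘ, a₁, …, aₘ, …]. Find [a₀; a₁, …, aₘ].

[41; 2, 2, 82]

a₀ = ⌊√1714⌋ = 41.
With m₀=0, d₀=1 and mₖ₊₁ = dₖaₖ − mₖ, dₖ₊₁ = (n − mₖ₊₁²)/dₖ, aₖ₊₁ = ⌊(a₀+mₖ₊₁)/dₖ₊₁⌋:
  k=1: m=41, d=33, a=2
  k=2: m=25, d=33, a=2
  k=3: m=41, d=1, a=82
d=1 and a=2a₀=82 at k=3, so the next step gives (m, d) = (41, 33) again — its k=1 value — and the period has length 3.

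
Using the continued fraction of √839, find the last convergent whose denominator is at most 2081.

48691/1681

√839 = [28; 1, 27, 1, 56, …] (period length 4).
Convergents:
  p_0/q_0 = 28/1
  p_1/q_1 = 29/1
  p_2/q_2 = 811/28
  p_3/q_3 = 840/29
  p_4/q_4 = 47851/1652
  p_5/q_5 = 48691/1681
  p_6/q_6 = 1362508/47039
q_5 = 1681 ≤ 2081 < 47039 = q_6, so the answer is 48691/1681.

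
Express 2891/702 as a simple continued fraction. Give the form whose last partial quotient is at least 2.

[4; 8, 2, 5, 2, 3]

2891 = 4*702 + 83
702 = 8*83 + 38
83 = 2*38 + 7
38 = 5*7 + 3
7 = 2*3 + 1
3 = 3*1 + 0  (stop)
So 2891/702 = [4; 8, 2, 5, 2, 3].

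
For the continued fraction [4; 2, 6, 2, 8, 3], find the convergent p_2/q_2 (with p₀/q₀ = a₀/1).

58/13

Using pₖ = aₖpₖ₋₁ + pₖ₋₂, qₖ = aₖqₖ₋₁ + qₖ₋₂ (with p₋₁=1, p₋₂=0, q₋₁=0, q₋₂=1):
  k=0: a=4, p=4, q=1
  k=1: a=2, p=9, q=2
  k=2: a=6, p=58, q=13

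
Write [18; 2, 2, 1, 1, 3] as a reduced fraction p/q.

Fold from the inside: start with 3/1.
  1 + 1/3 = 4/3
  1 + 3/4 = 7/4
  2 + 4/7 = 18/7
  2 + 7/18 = 43/18
  18 + 18/43 = 792/43

792/43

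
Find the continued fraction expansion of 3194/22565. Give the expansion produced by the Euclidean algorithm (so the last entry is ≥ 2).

[0; 7, 15, 2, 3, 14, 2]

3194 = 0×22565 + 3194
22565 = 7×3194 + 207
3194 = 15×207 + 89
207 = 2×89 + 29
89 = 3×29 + 2
29 = 14×2 + 1
2 = 2×1 + 0  (stop)
So 3194/22565 = [0; 7, 15, 2, 3, 14, 2].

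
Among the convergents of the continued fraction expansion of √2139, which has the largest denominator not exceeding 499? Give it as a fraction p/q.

17066/369

√2139 = [46; 4, 92, …] (period length 2).
Convergents:
  p_0/q_0 = 46/1
  p_1/q_1 = 185/4
  p_2/q_2 = 17066/369
  p_3/q_3 = 68449/1480
q_2 = 369 ≤ 499 < 1480 = q_3, so the answer is 17066/369.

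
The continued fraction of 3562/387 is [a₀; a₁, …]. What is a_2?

1

3562 = 9·387 + 79   →  a_0 = 9
387 = 4·79 + 71   →  a_1 = 4
79 = 1·71 + 8   →  a_2 = 1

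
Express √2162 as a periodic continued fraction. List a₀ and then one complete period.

[46; 2, 92]

a₀ = ⌊√2162⌋ = 46.
With m₀=0, d₀=1 and mₖ₊₁ = dₖaₖ − mₖ, dₖ₊₁ = (n − mₖ₊₁²)/dₖ, aₖ₊₁ = ⌊(a₀+mₖ₊₁)/dₖ₊₁⌋:
  k=1: m=46, d=46, a=2
  k=2: m=46, d=1, a=92
d=1 and a=2a₀=92 at k=2, so the next step gives (m, d) = (46, 46) again — its k=1 value — and the period has length 2.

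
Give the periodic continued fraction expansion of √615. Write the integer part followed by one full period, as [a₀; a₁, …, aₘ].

a₀ = ⌊√615⌋ = 24.
With m₀=0, d₀=1 and mₖ₊₁ = dₖaₖ − mₖ, dₖ₊₁ = (n − mₖ₊₁²)/dₖ, aₖ₊₁ = ⌊(a₀+mₖ₊₁)/dₖ₊₁⌋:
  k=1: m=24, d=39, a=1
  k=2: m=15, d=10, a=3
  k=3: m=15, d=39, a=1
  k=4: m=24, d=1, a=48
d=1 and a=2a₀=48 at k=4, so the next step gives (m, d) = (24, 39) again — its k=1 value — and the period has length 4.

[24; 1, 3, 1, 48]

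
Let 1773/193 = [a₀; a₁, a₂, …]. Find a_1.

5

1773 = 9·193 + 36   →  a_0 = 9
193 = 5·36 + 13   →  a_1 = 5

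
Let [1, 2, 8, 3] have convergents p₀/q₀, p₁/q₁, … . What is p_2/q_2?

25/17

Using pₖ = aₖpₖ₋₁ + pₖ₋₂, qₖ = aₖqₖ₋₁ + qₖ₋₂ (with p₋₁=1, p₋₂=0, q₋₁=0, q₋₂=1):
  k=0: a=1, p=1, q=1
  k=1: a=2, p=3, q=2
  k=2: a=8, p=25, q=17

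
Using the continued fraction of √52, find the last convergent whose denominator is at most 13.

√52 = [7; 4, 1, 2, 1, 4, 14, …] (period length 6).
Convergents:
  p_0/q_0 = 7/1
  p_1/q_1 = 29/4
  p_2/q_2 = 36/5
  p_3/q_3 = 101/14
q_2 = 5 ≤ 13 < 14 = q_3, so the answer is 36/5.

36/5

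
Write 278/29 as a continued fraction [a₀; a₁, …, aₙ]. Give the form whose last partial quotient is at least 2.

278 = 9*29 + 17
29 = 1*17 + 12
17 = 1*12 + 5
12 = 2*5 + 2
5 = 2*2 + 1
2 = 2*1 + 0  (stop)
So 278/29 = [9; 1, 1, 2, 2, 2].

[9; 1, 1, 2, 2, 2]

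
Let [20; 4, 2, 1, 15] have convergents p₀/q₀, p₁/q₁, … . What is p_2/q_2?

182/9

Using pₖ = aₖpₖ₋₁ + pₖ₋₂, qₖ = aₖqₖ₋₁ + qₖ₋₂ (with p₋₁=1, p₋₂=0, q₋₁=0, q₋₂=1):
  k=0: a=20, p=20, q=1
  k=1: a=4, p=81, q=4
  k=2: a=2, p=182, q=9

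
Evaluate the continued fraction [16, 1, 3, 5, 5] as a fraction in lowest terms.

Fold from the inside: start with 5/1.
  5 + 1/5 = 26/5
  3 + 5/26 = 83/26
  1 + 26/83 = 109/83
  16 + 83/109 = 1827/109

1827/109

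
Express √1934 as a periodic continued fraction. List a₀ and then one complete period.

a₀ = ⌊√1934⌋ = 43.

[43; 1, 42, 1, 86]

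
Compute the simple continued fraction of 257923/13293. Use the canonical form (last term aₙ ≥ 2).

[19; 2, 2, 13, 3, 3, 2, 8]

257923 = 19×13293 + 5356
13293 = 2×5356 + 2581
5356 = 2×2581 + 194
2581 = 13×194 + 59
194 = 3×59 + 17
59 = 3×17 + 8
17 = 2×8 + 1
8 = 8×1 + 0  (stop)
So 257923/13293 = [19; 2, 2, 13, 3, 3, 2, 8].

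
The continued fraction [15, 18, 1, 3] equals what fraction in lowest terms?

1129/75

Fold from the inside: start with 3/1.
  1 + 1/3 = 4/3
  18 + 3/4 = 75/4
  15 + 4/75 = 1129/75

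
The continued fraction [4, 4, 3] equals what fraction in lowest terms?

Fold from the inside: start with 3/1.
  4 + 1/3 = 13/3
  4 + 3/13 = 55/13

55/13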